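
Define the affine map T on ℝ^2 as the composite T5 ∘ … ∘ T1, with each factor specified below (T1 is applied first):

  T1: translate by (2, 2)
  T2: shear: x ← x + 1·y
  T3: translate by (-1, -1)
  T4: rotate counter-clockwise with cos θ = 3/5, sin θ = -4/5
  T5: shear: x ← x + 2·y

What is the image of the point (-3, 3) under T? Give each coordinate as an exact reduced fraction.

T(p) = (5, 0)

T1 translate by (2, 2): (-3, 3) → (-1, 5)
T2 shear: x ← x + 1·y: (-1, 5) → (4, 5)
T3 translate by (-1, -1): (4, 5) → (3, 4)
T4 rotate counter-clockwise with cos θ = 3/5, sin θ = -4/5: (3, 4) → (5, 0)
T5 shear: x ← x + 2·y: (5, 0) → (5, 0)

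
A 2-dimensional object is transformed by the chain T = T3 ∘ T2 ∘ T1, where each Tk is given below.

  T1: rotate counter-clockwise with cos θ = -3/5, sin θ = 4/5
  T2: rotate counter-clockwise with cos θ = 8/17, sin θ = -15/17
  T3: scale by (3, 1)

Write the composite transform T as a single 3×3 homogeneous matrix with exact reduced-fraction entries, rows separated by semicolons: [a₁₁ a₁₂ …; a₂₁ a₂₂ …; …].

T = [108/85 -231/85 0; 77/85 36/85 0; 0 0 1]

T1 = [-3/5 -4/5 0; 4/5 -3/5 0; 0 0 1]
T2·T1 = [36/85 -77/85 0; 77/85 36/85 0; 0 0 1]
T3·…·T1 = [108/85 -231/85 0; 77/85 36/85 0; 0 0 1]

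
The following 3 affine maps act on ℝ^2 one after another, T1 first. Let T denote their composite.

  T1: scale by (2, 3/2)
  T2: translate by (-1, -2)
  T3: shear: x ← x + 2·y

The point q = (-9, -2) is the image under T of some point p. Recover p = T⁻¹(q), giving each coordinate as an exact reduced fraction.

p = (-2, 0)

T1 = [2 0 0; 0 3/2 0; 0 0 1]
T2·T1 = [2 0 -1; 0 3/2 -2; 0 0 1]
T3·…·T1 = [2 3 -5; 0 3/2 -2; 0 0 1]
det M = 3; M⁻¹ = [1/2 -1 1/2; 0 2/3 4/3; 0 0 1]
M⁻¹ · (-9, -2)ᵀ = (-2, 0)ᵀ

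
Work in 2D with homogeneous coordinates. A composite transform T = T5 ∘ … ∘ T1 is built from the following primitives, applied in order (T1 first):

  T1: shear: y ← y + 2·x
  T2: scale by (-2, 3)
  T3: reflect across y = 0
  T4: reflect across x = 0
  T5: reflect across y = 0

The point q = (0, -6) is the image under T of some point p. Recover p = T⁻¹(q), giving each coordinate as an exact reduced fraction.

T1 = [1 0 0; 2 1 0; 0 0 1]
T2·T1 = [-2 0 0; 6 3 0; 0 0 1]
T3·…·T1 = [-2 0 0; -6 -3 0; 0 0 1]
T4·…·T1 = [2 0 0; -6 -3 0; 0 0 1]
T5·…·T1 = [2 0 0; 6 3 0; 0 0 1]
det M = 6; M⁻¹ = [1/2 0 0; -1 1/3 0; 0 0 1]
M⁻¹ · (0, -6)ᵀ = (0, -2)ᵀ

p = (0, -2)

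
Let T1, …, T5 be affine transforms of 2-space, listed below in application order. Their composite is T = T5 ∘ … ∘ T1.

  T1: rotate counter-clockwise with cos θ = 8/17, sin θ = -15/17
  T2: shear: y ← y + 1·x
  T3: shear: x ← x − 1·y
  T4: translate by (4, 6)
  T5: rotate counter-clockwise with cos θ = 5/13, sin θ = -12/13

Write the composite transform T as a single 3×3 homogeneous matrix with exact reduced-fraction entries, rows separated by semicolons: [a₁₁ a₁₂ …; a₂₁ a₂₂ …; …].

T1 = [8/17 15/17 0; -15/17 8/17 0; 0 0 1]
T2·T1 = [8/17 15/17 0; -7/17 23/17 0; 0 0 1]
T3·…·T1 = [15/17 -8/17 0; -7/17 23/17 0; 0 0 1]
T4·…·T1 = [15/17 -8/17 4; -7/17 23/17 6; 0 0 1]
T5·…·T1 = [-9/221 236/221 92/13; -215/221 211/221 -18/13; 0 0 1]

T = [-9/221 236/221 92/13; -215/221 211/221 -18/13; 0 0 1]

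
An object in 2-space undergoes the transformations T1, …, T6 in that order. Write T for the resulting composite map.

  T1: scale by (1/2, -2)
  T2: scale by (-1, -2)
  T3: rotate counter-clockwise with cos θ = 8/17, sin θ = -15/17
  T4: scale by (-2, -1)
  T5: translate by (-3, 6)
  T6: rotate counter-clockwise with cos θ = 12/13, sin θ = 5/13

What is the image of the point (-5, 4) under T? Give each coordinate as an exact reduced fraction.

T1 scale by (1/2, -2): (-5, 4) → (-5/2, -8)
T2 scale by (-1, -2): (-5/2, -8) → (5/2, 16)
T3 rotate counter-clockwise with cos θ = 8/17, sin θ = -15/17: (5/2, 16) → (260/17, 181/34)
T4 scale by (-2, -1): (260/17, 181/34) → (-520/17, -181/34)
T5 translate by (-3, 6): (-520/17, -181/34) → (-571/17, 23/34)
T6 rotate counter-clockwise with cos θ = 12/13, sin θ = 5/13: (-571/17, 23/34) → (-1063/34, -209/17)

T(p) = (-1063/34, -209/17)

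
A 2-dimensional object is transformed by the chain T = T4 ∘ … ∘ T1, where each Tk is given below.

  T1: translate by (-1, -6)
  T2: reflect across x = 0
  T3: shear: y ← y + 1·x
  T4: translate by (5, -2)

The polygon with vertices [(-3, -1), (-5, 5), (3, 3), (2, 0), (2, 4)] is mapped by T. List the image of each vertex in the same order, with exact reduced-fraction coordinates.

T1 translate by (-1, -6): (-3, -1) → (-4, -7); (-5, 5) → (-6, -1); (3, 3) → (2, -3); (2, 0) → (1, -6); (2, 4) → (1, -2)
T2 reflect across x = 0: (-4, -7) → (4, -7); (-6, -1) → (6, -1); (2, -3) → (-2, -3); (1, -6) → (-1, -6); (1, -2) → (-1, -2)
T3 shear: y ← y + 1·x: (4, -7) → (4, -3); (6, -1) → (6, 5); (-2, -3) → (-2, -5); (-1, -6) → (-1, -7); (-1, -2) → (-1, -3)
T4 translate by (5, -2): (4, -3) → (9, -5); (6, 5) → (11, 3); (-2, -5) → (3, -7); (-1, -7) → (4, -9); (-1, -3) → (4, -5)

image vertices: (9, -5), (11, 3), (3, -7), (4, -9), (4, -5)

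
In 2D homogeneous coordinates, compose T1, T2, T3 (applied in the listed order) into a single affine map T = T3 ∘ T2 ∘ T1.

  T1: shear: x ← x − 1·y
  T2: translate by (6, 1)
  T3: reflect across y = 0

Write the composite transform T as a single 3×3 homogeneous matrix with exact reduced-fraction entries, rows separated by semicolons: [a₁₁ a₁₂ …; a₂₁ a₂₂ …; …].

T = [1 -1 6; 0 -1 -1; 0 0 1]

T1 = [1 -1 0; 0 1 0; 0 0 1]
T2·T1 = [1 -1 6; 0 1 1; 0 0 1]
T3·…·T1 = [1 -1 6; 0 -1 -1; 0 0 1]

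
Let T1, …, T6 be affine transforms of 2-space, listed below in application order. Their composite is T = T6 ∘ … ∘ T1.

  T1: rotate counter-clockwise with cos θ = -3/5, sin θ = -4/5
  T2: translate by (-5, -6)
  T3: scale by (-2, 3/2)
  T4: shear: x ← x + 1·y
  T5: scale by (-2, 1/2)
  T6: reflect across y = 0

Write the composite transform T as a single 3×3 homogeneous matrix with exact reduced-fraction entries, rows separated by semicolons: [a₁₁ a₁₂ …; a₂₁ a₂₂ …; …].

T = [0 5 -2; 3/5 9/20 9/2; 0 0 1]

T1 = [-3/5 4/5 0; -4/5 -3/5 0; 0 0 1]
T2·T1 = [-3/5 4/5 -5; -4/5 -3/5 -6; 0 0 1]
T3·…·T1 = [6/5 -8/5 10; -6/5 -9/10 -9; 0 0 1]
T4·…·T1 = [0 -5/2 1; -6/5 -9/10 -9; 0 0 1]
T5·…·T1 = [0 5 -2; -3/5 -9/20 -9/2; 0 0 1]
T6·…·T1 = [0 5 -2; 3/5 9/20 9/2; 0 0 1]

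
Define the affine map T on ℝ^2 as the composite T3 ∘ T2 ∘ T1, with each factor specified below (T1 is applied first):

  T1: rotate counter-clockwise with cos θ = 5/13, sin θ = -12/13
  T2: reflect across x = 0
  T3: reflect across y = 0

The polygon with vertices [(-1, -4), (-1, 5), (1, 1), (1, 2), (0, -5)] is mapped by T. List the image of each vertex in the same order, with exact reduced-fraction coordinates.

image vertices: (53/13, 8/13), (-55/13, -37/13), (-17/13, 7/13), (-29/13, 2/13), (60/13, 25/13)

T1 rotate counter-clockwise with cos θ = 5/13, sin θ = -12/13: (-1, -4) → (-53/13, -8/13); (-1, 5) → (55/13, 37/13); (1, 1) → (17/13, -7/13); (1, 2) → (29/13, -2/13); (0, -5) → (-60/13, -25/13)
T2 reflect across x = 0: (-53/13, -8/13) → (53/13, -8/13); (55/13, 37/13) → (-55/13, 37/13); (17/13, -7/13) → (-17/13, -7/13); (29/13, -2/13) → (-29/13, -2/13); (-60/13, -25/13) → (60/13, -25/13)
T3 reflect across y = 0: (53/13, -8/13) → (53/13, 8/13); (-55/13, 37/13) → (-55/13, -37/13); (-17/13, -7/13) → (-17/13, 7/13); (-29/13, -2/13) → (-29/13, 2/13); (60/13, -25/13) → (60/13, 25/13)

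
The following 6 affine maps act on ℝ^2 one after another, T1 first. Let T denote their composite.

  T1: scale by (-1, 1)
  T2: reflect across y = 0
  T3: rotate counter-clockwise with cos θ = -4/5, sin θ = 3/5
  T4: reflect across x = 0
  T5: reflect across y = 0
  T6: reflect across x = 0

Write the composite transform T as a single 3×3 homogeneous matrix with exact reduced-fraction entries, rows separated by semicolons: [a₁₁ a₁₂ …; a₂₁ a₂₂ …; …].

T = [4/5 3/5 0; 3/5 -4/5 0; 0 0 1]

T1 = [-1 0 0; 0 1 0; 0 0 1]
T2·T1 = [-1 0 0; 0 -1 0; 0 0 1]
T3·…·T1 = [4/5 3/5 0; -3/5 4/5 0; 0 0 1]
T4·…·T1 = [-4/5 -3/5 0; -3/5 4/5 0; 0 0 1]
T5·…·T1 = [-4/5 -3/5 0; 3/5 -4/5 0; 0 0 1]
T6·…·T1 = [4/5 3/5 0; 3/5 -4/5 0; 0 0 1]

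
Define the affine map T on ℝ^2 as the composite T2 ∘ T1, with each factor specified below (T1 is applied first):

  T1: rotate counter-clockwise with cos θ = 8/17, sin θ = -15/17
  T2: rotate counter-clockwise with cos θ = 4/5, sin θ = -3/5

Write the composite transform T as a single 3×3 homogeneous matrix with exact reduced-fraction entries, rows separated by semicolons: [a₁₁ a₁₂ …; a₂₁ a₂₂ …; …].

T1 = [8/17 15/17 0; -15/17 8/17 0; 0 0 1]
T2·T1 = [-13/85 84/85 0; -84/85 -13/85 0; 0 0 1]

T = [-13/85 84/85 0; -84/85 -13/85 0; 0 0 1]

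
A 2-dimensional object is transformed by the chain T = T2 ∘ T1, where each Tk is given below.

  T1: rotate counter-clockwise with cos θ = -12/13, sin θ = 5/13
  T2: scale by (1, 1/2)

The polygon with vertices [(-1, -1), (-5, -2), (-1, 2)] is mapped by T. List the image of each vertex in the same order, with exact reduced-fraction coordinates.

T1 rotate counter-clockwise with cos θ = -12/13, sin θ = 5/13: (-1, -1) → (17/13, 7/13); (-5, -2) → (70/13, -1/13); (-1, 2) → (2/13, -29/13)
T2 scale by (1, 1/2): (17/13, 7/13) → (17/13, 7/26); (70/13, -1/13) → (70/13, -1/26); (2/13, -29/13) → (2/13, -29/26)

image vertices: (17/13, 7/26), (70/13, -1/26), (2/13, -29/26)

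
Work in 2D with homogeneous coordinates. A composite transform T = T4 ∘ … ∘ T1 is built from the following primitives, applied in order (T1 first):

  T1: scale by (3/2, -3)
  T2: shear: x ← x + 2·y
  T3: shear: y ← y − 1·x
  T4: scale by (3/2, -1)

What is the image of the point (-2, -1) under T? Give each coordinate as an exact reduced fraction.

T1 scale by (3/2, -3): (-2, -1) → (-3, 3)
T2 shear: x ← x + 2·y: (-3, 3) → (3, 3)
T3 shear: y ← y − 1·x: (3, 3) → (3, 0)
T4 scale by (3/2, -1): (3, 0) → (9/2, 0)

T(p) = (9/2, 0)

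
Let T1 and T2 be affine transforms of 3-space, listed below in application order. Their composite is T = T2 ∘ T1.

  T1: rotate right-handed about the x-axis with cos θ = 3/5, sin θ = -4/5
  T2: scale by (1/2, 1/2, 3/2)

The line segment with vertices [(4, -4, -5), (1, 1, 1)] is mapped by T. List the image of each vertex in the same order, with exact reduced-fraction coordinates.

T1 rotate right-handed about the x-axis with cos θ = 3/5, sin θ = -4/5: (4, -4, -5) → (4, -32/5, 1/5); (1, 1, 1) → (1, 7/5, -1/5)
T2 scale by (1/2, 1/2, 3/2): (4, -32/5, 1/5) → (2, -16/5, 3/10); (1, 7/5, -1/5) → (1/2, 7/10, -3/10)

image vertices: (2, -16/5, 3/10), (1/2, 7/10, -3/10)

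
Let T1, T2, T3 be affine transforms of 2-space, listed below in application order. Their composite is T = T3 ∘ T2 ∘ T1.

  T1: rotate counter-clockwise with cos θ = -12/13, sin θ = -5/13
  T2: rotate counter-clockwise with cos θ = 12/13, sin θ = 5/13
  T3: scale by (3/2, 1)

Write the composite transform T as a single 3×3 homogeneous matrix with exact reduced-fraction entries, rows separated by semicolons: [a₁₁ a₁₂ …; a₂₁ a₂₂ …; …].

T = [-357/338 180/169 0; -120/169 -119/169 0; 0 0 1]

T1 = [-12/13 5/13 0; -5/13 -12/13 0; 0 0 1]
T2·T1 = [-119/169 120/169 0; -120/169 -119/169 0; 0 0 1]
T3·…·T1 = [-357/338 180/169 0; -120/169 -119/169 0; 0 0 1]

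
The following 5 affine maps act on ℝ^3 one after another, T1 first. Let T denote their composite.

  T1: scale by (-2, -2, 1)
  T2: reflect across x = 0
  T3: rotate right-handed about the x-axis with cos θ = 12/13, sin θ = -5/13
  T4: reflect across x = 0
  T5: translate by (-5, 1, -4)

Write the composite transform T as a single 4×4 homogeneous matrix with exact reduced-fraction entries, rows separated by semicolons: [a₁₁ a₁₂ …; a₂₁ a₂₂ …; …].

T = [-2 0 0 -5; 0 -24/13 5/13 1; 0 10/13 12/13 -4; 0 0 0 1]

T1 = [-2 0 0 0; 0 -2 0 0; 0 0 1 0; 0 0 0 1]
T2·T1 = [2 0 0 0; 0 -2 0 0; 0 0 1 0; 0 0 0 1]
T3·…·T1 = [2 0 0 0; 0 -24/13 5/13 0; 0 10/13 12/13 0; 0 0 0 1]
T4·…·T1 = [-2 0 0 0; 0 -24/13 5/13 0; 0 10/13 12/13 0; 0 0 0 1]
T5·…·T1 = [-2 0 0 -5; 0 -24/13 5/13 1; 0 10/13 12/13 -4; 0 0 0 1]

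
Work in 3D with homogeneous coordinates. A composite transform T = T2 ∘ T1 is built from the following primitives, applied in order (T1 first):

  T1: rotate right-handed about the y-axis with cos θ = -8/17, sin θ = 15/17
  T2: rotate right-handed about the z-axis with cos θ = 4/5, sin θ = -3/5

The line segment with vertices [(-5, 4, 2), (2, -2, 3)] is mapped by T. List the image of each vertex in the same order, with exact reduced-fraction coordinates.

T1 rotate right-handed about the y-axis with cos θ = -8/17, sin θ = 15/17: (-5, 4, 2) → (70/17, 4, 59/17); (2, -2, 3) → (29/17, -2, -54/17)
T2 rotate right-handed about the z-axis with cos θ = 4/5, sin θ = -3/5: (70/17, 4, 59/17) → (484/85, 62/85, 59/17); (29/17, -2, -54/17) → (14/85, -223/85, -54/17)

image vertices: (484/85, 62/85, 59/17), (14/85, -223/85, -54/17)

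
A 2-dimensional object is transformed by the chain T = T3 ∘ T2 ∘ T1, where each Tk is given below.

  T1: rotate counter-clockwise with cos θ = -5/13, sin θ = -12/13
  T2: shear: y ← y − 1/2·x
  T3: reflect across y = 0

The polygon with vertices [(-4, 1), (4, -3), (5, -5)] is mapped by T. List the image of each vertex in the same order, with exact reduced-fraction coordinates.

image vertices: (32/13, -27/13), (-56/13, 5/13), (-85/13, -15/26)

T1 rotate counter-clockwise with cos θ = -5/13, sin θ = -12/13: (-4, 1) → (32/13, 43/13); (4, -3) → (-56/13, -33/13); (5, -5) → (-85/13, -35/13)
T2 shear: y ← y − 1/2·x: (32/13, 43/13) → (32/13, 27/13); (-56/13, -33/13) → (-56/13, -5/13); (-85/13, -35/13) → (-85/13, 15/26)
T3 reflect across y = 0: (32/13, 27/13) → (32/13, -27/13); (-56/13, -5/13) → (-56/13, 5/13); (-85/13, 15/26) → (-85/13, -15/26)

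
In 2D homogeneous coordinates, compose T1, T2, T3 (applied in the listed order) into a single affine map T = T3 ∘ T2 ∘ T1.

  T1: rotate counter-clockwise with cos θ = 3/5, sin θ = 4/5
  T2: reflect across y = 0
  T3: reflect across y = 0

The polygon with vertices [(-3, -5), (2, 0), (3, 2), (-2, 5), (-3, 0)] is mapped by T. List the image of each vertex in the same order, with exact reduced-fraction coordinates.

image vertices: (11/5, -27/5), (6/5, 8/5), (1/5, 18/5), (-26/5, 7/5), (-9/5, -12/5)

T1 rotate counter-clockwise with cos θ = 3/5, sin θ = 4/5: (-3, -5) → (11/5, -27/5); (2, 0) → (6/5, 8/5); (3, 2) → (1/5, 18/5); (-2, 5) → (-26/5, 7/5); (-3, 0) → (-9/5, -12/5)
T2 reflect across y = 0: (11/5, -27/5) → (11/5, 27/5); (6/5, 8/5) → (6/5, -8/5); (1/5, 18/5) → (1/5, -18/5); (-26/5, 7/5) → (-26/5, -7/5); (-9/5, -12/5) → (-9/5, 12/5)
T3 reflect across y = 0: (11/5, 27/5) → (11/5, -27/5); (6/5, -8/5) → (6/5, 8/5); (1/5, -18/5) → (1/5, 18/5); (-26/5, -7/5) → (-26/5, 7/5); (-9/5, 12/5) → (-9/5, -12/5)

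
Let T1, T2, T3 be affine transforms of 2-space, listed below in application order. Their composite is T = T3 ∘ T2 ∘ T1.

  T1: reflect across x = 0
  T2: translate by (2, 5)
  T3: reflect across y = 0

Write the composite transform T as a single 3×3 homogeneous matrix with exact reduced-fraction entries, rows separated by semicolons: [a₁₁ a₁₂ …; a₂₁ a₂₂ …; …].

T = [-1 0 2; 0 -1 -5; 0 0 1]

T1 = [-1 0 0; 0 1 0; 0 0 1]
T2·T1 = [-1 0 2; 0 1 5; 0 0 1]
T3·…·T1 = [-1 0 2; 0 -1 -5; 0 0 1]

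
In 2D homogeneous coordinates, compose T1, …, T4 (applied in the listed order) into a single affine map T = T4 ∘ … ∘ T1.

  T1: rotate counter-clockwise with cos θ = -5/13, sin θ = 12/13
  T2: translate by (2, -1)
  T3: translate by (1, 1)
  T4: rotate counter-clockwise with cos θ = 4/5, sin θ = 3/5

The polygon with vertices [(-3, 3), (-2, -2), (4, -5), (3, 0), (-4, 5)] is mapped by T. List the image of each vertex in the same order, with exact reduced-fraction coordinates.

T1 rotate counter-clockwise with cos θ = -5/13, sin θ = 12/13: (-3, 3) → (-21/13, -51/13); (-2, -2) → (34/13, -14/13); (4, -5) → (40/13, 73/13); (3, 0) → (-15/13, 36/13); (-4, 5) → (-40/13, -73/13)
T2 translate by (2, -1): (-21/13, -51/13) → (5/13, -64/13); (34/13, -14/13) → (60/13, -27/13); (40/13, 73/13) → (66/13, 60/13); (-15/13, 36/13) → (11/13, 23/13); (-40/13, -73/13) → (-14/13, -86/13)
T3 translate by (1, 1): (5/13, -64/13) → (18/13, -51/13); (60/13, -27/13) → (73/13, -14/13); (66/13, 60/13) → (79/13, 73/13); (11/13, 23/13) → (24/13, 36/13); (-14/13, -86/13) → (-1/13, -73/13)
T4 rotate counter-clockwise with cos θ = 4/5, sin θ = 3/5: (18/13, -51/13) → (45/13, -30/13); (73/13, -14/13) → (334/65, 163/65); (79/13, 73/13) → (97/65, 529/65); (24/13, 36/13) → (-12/65, 216/65); (-1/13, -73/13) → (43/13, -59/13)

image vertices: (45/13, -30/13), (334/65, 163/65), (97/65, 529/65), (-12/65, 216/65), (43/13, -59/13)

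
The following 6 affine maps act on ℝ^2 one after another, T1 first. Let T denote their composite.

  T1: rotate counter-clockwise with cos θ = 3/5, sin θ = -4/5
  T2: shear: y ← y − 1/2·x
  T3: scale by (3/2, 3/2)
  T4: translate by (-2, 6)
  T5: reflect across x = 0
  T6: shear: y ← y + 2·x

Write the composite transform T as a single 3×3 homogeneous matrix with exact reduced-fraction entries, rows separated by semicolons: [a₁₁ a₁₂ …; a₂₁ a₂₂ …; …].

T = [-9/10 -6/5 2; -69/20 -21/10 10; 0 0 1]

T1 = [3/5 4/5 0; -4/5 3/5 0; 0 0 1]
T2·T1 = [3/5 4/5 0; -11/10 1/5 0; 0 0 1]
T3·…·T1 = [9/10 6/5 0; -33/20 3/10 0; 0 0 1]
T4·…·T1 = [9/10 6/5 -2; -33/20 3/10 6; 0 0 1]
T5·…·T1 = [-9/10 -6/5 2; -33/20 3/10 6; 0 0 1]
T6·…·T1 = [-9/10 -6/5 2; -69/20 -21/10 10; 0 0 1]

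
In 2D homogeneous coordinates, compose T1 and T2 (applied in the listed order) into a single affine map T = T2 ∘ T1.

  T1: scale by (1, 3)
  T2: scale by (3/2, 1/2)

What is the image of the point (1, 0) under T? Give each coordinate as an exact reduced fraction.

T1 scale by (1, 3): (1, 0) → (1, 0)
T2 scale by (3/2, 1/2): (1, 0) → (3/2, 0)

T(p) = (3/2, 0)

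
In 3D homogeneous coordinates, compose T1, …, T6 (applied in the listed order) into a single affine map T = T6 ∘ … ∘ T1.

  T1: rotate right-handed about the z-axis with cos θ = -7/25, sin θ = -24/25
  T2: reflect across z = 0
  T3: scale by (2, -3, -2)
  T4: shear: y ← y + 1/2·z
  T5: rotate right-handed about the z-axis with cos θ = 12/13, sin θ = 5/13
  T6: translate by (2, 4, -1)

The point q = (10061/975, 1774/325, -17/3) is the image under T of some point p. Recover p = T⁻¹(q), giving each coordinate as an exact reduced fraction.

p = (-1, 4, -7/3)

T1 = [-7/25 24/25 0 0; -24/25 -7/25 0 0; 0 0 1 0; 0 0 0 1]
T2·T1 = [-7/25 24/25 0 0; -24/25 -7/25 0 0; 0 0 -1 0; 0 0 0 1]
T3·…·T1 = [-14/25 48/25 0 0; 72/25 21/25 0 0; 0 0 2 0; 0 0 0 1]
T4·…·T1 = [-14/25 48/25 0 0; 72/25 21/25 1 0; 0 0 2 0; 0 0 0 1]
T5·…·T1 = [-528/325 471/325 -5/13 0; 794/325 492/325 12/13 0; 0 0 2 0; 0 0 0 1]
T6·…·T1 = [-528/325 471/325 -5/13 2; 794/325 492/325 12/13 4; 0 0 2 -1; 0 0 0 1]
det M = -12; M⁻¹ = [-82/325 157/650 -4/25 -202/325; 397/975 88/325 -7/150 -3791/1950; 0 0 1/2 1/2; 0 0 0 1]
M⁻¹ · (10061/975, 1774/325, -17/3)ᵀ = (-1, 4, -7/3)ᵀ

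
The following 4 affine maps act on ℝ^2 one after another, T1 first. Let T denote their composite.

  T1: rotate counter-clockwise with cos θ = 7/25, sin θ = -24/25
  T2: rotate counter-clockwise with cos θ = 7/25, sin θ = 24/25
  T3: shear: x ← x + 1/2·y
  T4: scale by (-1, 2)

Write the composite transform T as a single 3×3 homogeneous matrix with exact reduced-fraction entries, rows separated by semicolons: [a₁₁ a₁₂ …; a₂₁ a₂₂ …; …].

T = [-1 -1/2 0; 0 2 0; 0 0 1]

T1 = [7/25 24/25 0; -24/25 7/25 0; 0 0 1]
T2·T1 = [1 0 0; 0 1 0; 0 0 1]
T3·…·T1 = [1 1/2 0; 0 1 0; 0 0 1]
T4·…·T1 = [-1 -1/2 0; 0 2 0; 0 0 1]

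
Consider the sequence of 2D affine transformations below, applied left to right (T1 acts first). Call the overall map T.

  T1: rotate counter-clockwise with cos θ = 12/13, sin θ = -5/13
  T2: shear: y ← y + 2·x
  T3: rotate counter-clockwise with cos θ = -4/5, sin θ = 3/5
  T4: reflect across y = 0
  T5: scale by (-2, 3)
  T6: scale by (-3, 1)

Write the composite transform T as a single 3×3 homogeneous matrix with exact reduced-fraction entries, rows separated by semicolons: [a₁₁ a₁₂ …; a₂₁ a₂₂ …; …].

T1 = [12/13 5/13 0; -5/13 12/13 0; 0 0 1]
T2·T1 = [12/13 5/13 0; 19/13 22/13 0; 0 0 1]
T3·…·T1 = [-21/13 -86/65 0; -8/13 -73/65 0; 0 0 1]
T4·…·T1 = [-21/13 -86/65 0; 8/13 73/65 0; 0 0 1]
T5·…·T1 = [42/13 172/65 0; 24/13 219/65 0; 0 0 1]
T6·…·T1 = [-126/13 -516/65 0; 24/13 219/65 0; 0 0 1]

T = [-126/13 -516/65 0; 24/13 219/65 0; 0 0 1]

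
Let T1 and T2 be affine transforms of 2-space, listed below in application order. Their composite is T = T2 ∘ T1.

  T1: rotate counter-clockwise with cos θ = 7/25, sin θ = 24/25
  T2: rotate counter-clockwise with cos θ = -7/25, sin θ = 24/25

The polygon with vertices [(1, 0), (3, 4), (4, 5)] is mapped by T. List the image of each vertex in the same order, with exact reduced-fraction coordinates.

image vertices: (-1, 0), (-3, -4), (-4, -5)

T1 rotate counter-clockwise with cos θ = 7/25, sin θ = 24/25: (1, 0) → (7/25, 24/25); (3, 4) → (-3, 4); (4, 5) → (-92/25, 131/25)
T2 rotate counter-clockwise with cos θ = -7/25, sin θ = 24/25: (7/25, 24/25) → (-1, 0); (-3, 4) → (-3, -4); (-92/25, 131/25) → (-4, -5)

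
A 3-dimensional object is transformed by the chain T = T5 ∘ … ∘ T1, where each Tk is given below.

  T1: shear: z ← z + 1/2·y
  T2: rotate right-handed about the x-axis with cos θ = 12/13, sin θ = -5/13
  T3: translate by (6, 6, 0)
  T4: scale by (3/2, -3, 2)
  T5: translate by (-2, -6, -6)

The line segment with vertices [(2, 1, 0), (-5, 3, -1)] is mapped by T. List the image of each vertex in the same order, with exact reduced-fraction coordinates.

image vertices: (10, -711/26, -76/13), (-1/2, -855/26, -96/13)

T1 shear: z ← z + 1/2·y: (2, 1, 0) → (2, 1, 1/2); (-5, 3, -1) → (-5, 3, 1/2)
T2 rotate right-handed about the x-axis with cos θ = 12/13, sin θ = -5/13: (2, 1, 1/2) → (2, 29/26, 1/13); (-5, 3, 1/2) → (-5, 77/26, -9/13)
T3 translate by (6, 6, 0): (2, 29/26, 1/13) → (8, 185/26, 1/13); (-5, 77/26, -9/13) → (1, 233/26, -9/13)
T4 scale by (3/2, -3, 2): (8, 185/26, 1/13) → (12, -555/26, 2/13); (1, 233/26, -9/13) → (3/2, -699/26, -18/13)
T5 translate by (-2, -6, -6): (12, -555/26, 2/13) → (10, -711/26, -76/13); (3/2, -699/26, -18/13) → (-1/2, -855/26, -96/13)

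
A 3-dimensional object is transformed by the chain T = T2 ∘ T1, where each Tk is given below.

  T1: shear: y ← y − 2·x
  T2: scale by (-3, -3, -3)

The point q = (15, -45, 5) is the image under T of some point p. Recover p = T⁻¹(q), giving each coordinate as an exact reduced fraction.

T1 = [1 0 0 0; -2 1 0 0; 0 0 1 0; 0 0 0 1]
T2·T1 = [-3 0 0 0; 6 -3 0 0; 0 0 -3 0; 0 0 0 1]
det M = -27; M⁻¹ = [-1/3 0 0 0; -2/3 -1/3 0 0; 0 0 -1/3 0; 0 0 0 1]
M⁻¹ · (15, -45, 5)ᵀ = (-5, 5, -5/3)ᵀ

p = (-5, 5, -5/3)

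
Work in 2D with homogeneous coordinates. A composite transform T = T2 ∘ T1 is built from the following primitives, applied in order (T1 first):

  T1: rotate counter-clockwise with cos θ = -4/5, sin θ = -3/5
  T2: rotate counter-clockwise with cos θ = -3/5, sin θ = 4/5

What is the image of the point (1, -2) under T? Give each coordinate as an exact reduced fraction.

T1 rotate counter-clockwise with cos θ = -4/5, sin θ = -3/5: (1, -2) → (-2, 1)
T2 rotate counter-clockwise with cos θ = -3/5, sin θ = 4/5: (-2, 1) → (2/5, -11/5)

T(p) = (2/5, -11/5)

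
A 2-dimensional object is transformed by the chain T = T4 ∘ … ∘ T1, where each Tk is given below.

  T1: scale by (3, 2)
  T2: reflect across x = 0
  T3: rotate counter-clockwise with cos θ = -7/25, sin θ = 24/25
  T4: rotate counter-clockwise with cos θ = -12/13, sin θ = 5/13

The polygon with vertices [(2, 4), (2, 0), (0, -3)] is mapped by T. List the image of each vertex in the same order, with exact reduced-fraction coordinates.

image vertices: (112/13, 66/13), (216/325, 1938/325), (-1938/325, 216/325)

T1 scale by (3, 2): (2, 4) → (6, 8); (2, 0) → (6, 0); (0, -3) → (0, -6)
T2 reflect across x = 0: (6, 8) → (-6, 8); (6, 0) → (-6, 0); (0, -6) → (0, -6)
T3 rotate counter-clockwise with cos θ = -7/25, sin θ = 24/25: (-6, 8) → (-6, -8); (-6, 0) → (42/25, -144/25); (0, -6) → (144/25, 42/25)
T4 rotate counter-clockwise with cos θ = -12/13, sin θ = 5/13: (-6, -8) → (112/13, 66/13); (42/25, -144/25) → (216/325, 1938/325); (144/25, 42/25) → (-1938/325, 216/325)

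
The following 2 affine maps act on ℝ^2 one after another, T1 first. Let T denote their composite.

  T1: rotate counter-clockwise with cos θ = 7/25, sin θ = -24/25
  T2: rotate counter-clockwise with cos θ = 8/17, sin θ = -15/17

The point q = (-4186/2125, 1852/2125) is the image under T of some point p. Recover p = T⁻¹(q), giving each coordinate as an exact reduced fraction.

T1 = [7/25 24/25 0; -24/25 7/25 0; 0 0 1]
T2·T1 = [-304/425 297/425 0; -297/425 -304/425 0; 0 0 1]
det M = 1; M⁻¹ = [-304/425 -297/425 0; 297/425 -304/425 0; 0 0 1]
M⁻¹ · (-4186/2125, 1852/2125)ᵀ = (4/5, -2)ᵀ

p = (4/5, -2)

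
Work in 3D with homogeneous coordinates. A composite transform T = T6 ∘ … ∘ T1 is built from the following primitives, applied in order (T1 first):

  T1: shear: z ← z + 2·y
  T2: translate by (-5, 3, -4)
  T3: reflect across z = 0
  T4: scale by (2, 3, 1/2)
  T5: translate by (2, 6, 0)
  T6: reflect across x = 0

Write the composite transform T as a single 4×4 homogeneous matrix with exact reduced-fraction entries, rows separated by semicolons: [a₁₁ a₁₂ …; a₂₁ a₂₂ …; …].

T1 = [1 0 0 0; 0 1 0 0; 0 2 1 0; 0 0 0 1]
T2·T1 = [1 0 0 -5; 0 1 0 3; 0 2 1 -4; 0 0 0 1]
T3·…·T1 = [1 0 0 -5; 0 1 0 3; 0 -2 -1 4; 0 0 0 1]
T4·…·T1 = [2 0 0 -10; 0 3 0 9; 0 -1 -1/2 2; 0 0 0 1]
T5·…·T1 = [2 0 0 -8; 0 3 0 15; 0 -1 -1/2 2; 0 0 0 1]
T6·…·T1 = [-2 0 0 8; 0 3 0 15; 0 -1 -1/2 2; 0 0 0 1]

T = [-2 0 0 8; 0 3 0 15; 0 -1 -1/2 2; 0 0 0 1]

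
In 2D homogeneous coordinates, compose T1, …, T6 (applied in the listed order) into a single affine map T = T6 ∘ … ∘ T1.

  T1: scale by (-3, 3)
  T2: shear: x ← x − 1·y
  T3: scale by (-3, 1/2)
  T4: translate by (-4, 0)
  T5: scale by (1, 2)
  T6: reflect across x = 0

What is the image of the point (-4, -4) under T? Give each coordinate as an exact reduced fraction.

T(p) = (76, -12)

T1 scale by (-3, 3): (-4, -4) → (12, -12)
T2 shear: x ← x − 1·y: (12, -12) → (24, -12)
T3 scale by (-3, 1/2): (24, -12) → (-72, -6)
T4 translate by (-4, 0): (-72, -6) → (-76, -6)
T5 scale by (1, 2): (-76, -6) → (-76, -12)
T6 reflect across x = 0: (-76, -12) → (76, -12)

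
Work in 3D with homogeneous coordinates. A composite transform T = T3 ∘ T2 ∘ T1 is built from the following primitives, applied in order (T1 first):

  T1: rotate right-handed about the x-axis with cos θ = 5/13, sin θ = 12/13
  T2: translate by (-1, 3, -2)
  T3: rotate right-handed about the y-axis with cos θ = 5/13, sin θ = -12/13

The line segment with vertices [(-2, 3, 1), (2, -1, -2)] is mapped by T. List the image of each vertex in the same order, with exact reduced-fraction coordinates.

image vertices: (-375/169, 42/13, -393/169), (641/169, 58/13, -84/169)

T1 rotate right-handed about the x-axis with cos θ = 5/13, sin θ = 12/13: (-2, 3, 1) → (-2, 3/13, 41/13); (2, -1, -2) → (2, 19/13, -22/13)
T2 translate by (-1, 3, -2): (-2, 3/13, 41/13) → (-3, 42/13, 15/13); (2, 19/13, -22/13) → (1, 58/13, -48/13)
T3 rotate right-handed about the y-axis with cos θ = 5/13, sin θ = -12/13: (-3, 42/13, 15/13) → (-375/169, 42/13, -393/169); (1, 58/13, -48/13) → (641/169, 58/13, -84/169)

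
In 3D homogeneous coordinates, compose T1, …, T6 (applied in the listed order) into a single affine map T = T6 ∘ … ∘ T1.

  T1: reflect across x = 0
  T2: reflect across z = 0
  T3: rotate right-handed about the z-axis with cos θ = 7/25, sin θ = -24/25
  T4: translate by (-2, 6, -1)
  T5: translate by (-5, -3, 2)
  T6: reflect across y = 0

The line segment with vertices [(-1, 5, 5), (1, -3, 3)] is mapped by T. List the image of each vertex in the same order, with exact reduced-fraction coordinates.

image vertices: (-48/25, -86/25, -4), (-254/25, -78/25, -2)

T1 reflect across x = 0: (-1, 5, 5) → (1, 5, 5); (1, -3, 3) → (-1, -3, 3)
T2 reflect across z = 0: (1, 5, 5) → (1, 5, -5); (-1, -3, 3) → (-1, -3, -3)
T3 rotate right-handed about the z-axis with cos θ = 7/25, sin θ = -24/25: (1, 5, -5) → (127/25, 11/25, -5); (-1, -3, -3) → (-79/25, 3/25, -3)
T4 translate by (-2, 6, -1): (127/25, 11/25, -5) → (77/25, 161/25, -6); (-79/25, 3/25, -3) → (-129/25, 153/25, -4)
T5 translate by (-5, -3, 2): (77/25, 161/25, -6) → (-48/25, 86/25, -4); (-129/25, 153/25, -4) → (-254/25, 78/25, -2)
T6 reflect across y = 0: (-48/25, 86/25, -4) → (-48/25, -86/25, -4); (-254/25, 78/25, -2) → (-254/25, -78/25, -2)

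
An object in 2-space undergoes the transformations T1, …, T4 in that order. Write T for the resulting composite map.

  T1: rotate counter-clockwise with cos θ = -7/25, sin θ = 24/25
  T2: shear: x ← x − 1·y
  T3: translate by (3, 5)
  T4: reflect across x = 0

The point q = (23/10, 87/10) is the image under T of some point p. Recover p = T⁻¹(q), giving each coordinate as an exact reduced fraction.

p = (4, 1/2)

T1 = [-7/25 -24/25 0; 24/25 -7/25 0; 0 0 1]
T2·T1 = [-31/25 -17/25 0; 24/25 -7/25 0; 0 0 1]
T3·…·T1 = [-31/25 -17/25 3; 24/25 -7/25 5; 0 0 1]
T4·…·T1 = [31/25 17/25 -3; 24/25 -7/25 5; 0 0 1]
det M = -1; M⁻¹ = [7/25 17/25 -64/25; 24/25 -31/25 227/25; 0 0 1]
M⁻¹ · (23/10, 87/10)ᵀ = (4, 1/2)ᵀ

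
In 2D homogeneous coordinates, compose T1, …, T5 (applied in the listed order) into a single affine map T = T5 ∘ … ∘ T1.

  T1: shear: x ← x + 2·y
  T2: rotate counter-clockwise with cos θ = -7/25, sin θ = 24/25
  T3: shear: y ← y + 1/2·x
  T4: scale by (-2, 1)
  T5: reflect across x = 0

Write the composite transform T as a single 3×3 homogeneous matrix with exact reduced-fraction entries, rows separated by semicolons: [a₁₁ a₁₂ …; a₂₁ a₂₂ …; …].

T1 = [1 2 0; 0 1 0; 0 0 1]
T2·T1 = [-7/25 -38/25 0; 24/25 41/25 0; 0 0 1]
T3·…·T1 = [-7/25 -38/25 0; 41/50 22/25 0; 0 0 1]
T4·…·T1 = [14/25 76/25 0; 41/50 22/25 0; 0 0 1]
T5·…·T1 = [-14/25 -76/25 0; 41/50 22/25 0; 0 0 1]

T = [-14/25 -76/25 0; 41/50 22/25 0; 0 0 1]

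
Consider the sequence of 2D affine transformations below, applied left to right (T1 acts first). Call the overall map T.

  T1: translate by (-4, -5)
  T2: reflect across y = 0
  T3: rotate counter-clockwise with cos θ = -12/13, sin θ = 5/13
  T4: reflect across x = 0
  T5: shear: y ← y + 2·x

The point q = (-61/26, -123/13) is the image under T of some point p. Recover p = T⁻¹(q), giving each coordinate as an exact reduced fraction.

T1 = [1 0 -4; 0 1 -5; 0 0 1]
T2·T1 = [1 0 -4; 0 -1 5; 0 0 1]
T3·…·T1 = [-12/13 5/13 23/13; 5/13 12/13 -80/13; 0 0 1]
T4·…·T1 = [12/13 -5/13 -23/13; 5/13 12/13 -80/13; 0 0 1]
T5·…·T1 = [12/13 -5/13 -23/13; 29/13 2/13 -126/13; 0 0 1]
det M = 1; M⁻¹ = [2/13 5/13 4; -29/13 12/13 5; 0 0 1]
M⁻¹ · (-61/26, -123/13)ᵀ = (0, 3/2)ᵀ

p = (0, 3/2)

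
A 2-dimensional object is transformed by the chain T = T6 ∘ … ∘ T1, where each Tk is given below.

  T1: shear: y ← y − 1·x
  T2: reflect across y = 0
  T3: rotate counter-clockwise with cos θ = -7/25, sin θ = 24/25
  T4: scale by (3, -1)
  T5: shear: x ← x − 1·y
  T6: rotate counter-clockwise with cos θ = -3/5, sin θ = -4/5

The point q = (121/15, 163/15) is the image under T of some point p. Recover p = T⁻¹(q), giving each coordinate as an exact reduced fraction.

T1 = [1 0 0; -1 1 0; 0 0 1]
T2·T1 = [1 0 0; 1 -1 0; 0 0 1]
T3·…·T1 = [-31/25 24/25 0; 17/25 7/25 0; 0 0 1]
T4·…·T1 = [-93/25 72/25 0; -17/25 -7/25 0; 0 0 1]
T5·…·T1 = [-76/25 79/25 0; -17/25 -7/25 0; 0 0 1]
T6·…·T1 = [32/25 -53/25 0; 71/25 -59/25 0; 0 0 1]
det M = 3; M⁻¹ = [-59/75 53/75 0; -71/75 32/75 0; 0 0 1]
M⁻¹ · (121/15, 163/15)ᵀ = (4/3, -3)ᵀ

p = (4/3, -3)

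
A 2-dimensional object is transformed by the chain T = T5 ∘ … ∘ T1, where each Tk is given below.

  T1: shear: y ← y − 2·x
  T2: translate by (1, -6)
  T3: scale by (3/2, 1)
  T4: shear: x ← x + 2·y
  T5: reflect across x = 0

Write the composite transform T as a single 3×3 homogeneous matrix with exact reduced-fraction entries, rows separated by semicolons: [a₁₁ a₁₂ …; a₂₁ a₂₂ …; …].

T1 = [1 0 0; -2 1 0; 0 0 1]
T2·T1 = [1 0 1; -2 1 -6; 0 0 1]
T3·…·T1 = [3/2 0 3/2; -2 1 -6; 0 0 1]
T4·…·T1 = [-5/2 2 -21/2; -2 1 -6; 0 0 1]
T5·…·T1 = [5/2 -2 21/2; -2 1 -6; 0 0 1]

T = [5/2 -2 21/2; -2 1 -6; 0 0 1]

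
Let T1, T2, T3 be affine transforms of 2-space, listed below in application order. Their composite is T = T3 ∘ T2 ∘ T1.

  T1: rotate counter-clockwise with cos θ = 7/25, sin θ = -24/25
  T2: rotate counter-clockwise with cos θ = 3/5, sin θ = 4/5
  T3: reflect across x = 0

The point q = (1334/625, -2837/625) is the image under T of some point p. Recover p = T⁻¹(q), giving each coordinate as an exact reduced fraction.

T1 = [7/25 24/25 0; -24/25 7/25 0; 0 0 1]
T2·T1 = [117/125 44/125 0; -44/125 117/125 0; 0 0 1]
T3·…·T1 = [-117/125 -44/125 0; -44/125 117/125 0; 0 0 1]
det M = -1; M⁻¹ = [-117/125 -44/125 0; -44/125 117/125 0; 0 0 1]
M⁻¹ · (1334/625, -2837/625)ᵀ = (-2/5, -5)ᵀ

p = (-2/5, -5)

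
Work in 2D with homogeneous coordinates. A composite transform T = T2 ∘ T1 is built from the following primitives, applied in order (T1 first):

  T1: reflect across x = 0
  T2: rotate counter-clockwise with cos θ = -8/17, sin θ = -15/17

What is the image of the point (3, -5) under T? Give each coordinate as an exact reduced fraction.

T1 reflect across x = 0: (3, -5) → (-3, -5)
T2 rotate counter-clockwise with cos θ = -8/17, sin θ = -15/17: (-3, -5) → (-3, 5)

T(p) = (-3, 5)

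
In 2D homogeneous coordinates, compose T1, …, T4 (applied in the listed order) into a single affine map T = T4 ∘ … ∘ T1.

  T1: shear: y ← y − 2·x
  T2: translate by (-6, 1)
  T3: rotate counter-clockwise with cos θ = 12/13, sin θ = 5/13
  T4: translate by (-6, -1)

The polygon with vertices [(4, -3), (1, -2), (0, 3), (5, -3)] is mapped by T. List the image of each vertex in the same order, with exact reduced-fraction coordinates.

T1 shear: y ← y − 2·x: (4, -3) → (4, -11); (1, -2) → (1, -4); (0, 3) → (0, 3); (5, -3) → (5, -13)
T2 translate by (-6, 1): (4, -11) → (-2, -10); (1, -4) → (-5, -3); (0, 3) → (-6, 4); (5, -13) → (-1, -12)
T3 rotate counter-clockwise with cos θ = 12/13, sin θ = 5/13: (-2, -10) → (2, -10); (-5, -3) → (-45/13, -61/13); (-6, 4) → (-92/13, 18/13); (-1, -12) → (48/13, -149/13)
T4 translate by (-6, -1): (2, -10) → (-4, -11); (-45/13, -61/13) → (-123/13, -74/13); (-92/13, 18/13) → (-170/13, 5/13); (48/13, -149/13) → (-30/13, -162/13)

image vertices: (-4, -11), (-123/13, -74/13), (-170/13, 5/13), (-30/13, -162/13)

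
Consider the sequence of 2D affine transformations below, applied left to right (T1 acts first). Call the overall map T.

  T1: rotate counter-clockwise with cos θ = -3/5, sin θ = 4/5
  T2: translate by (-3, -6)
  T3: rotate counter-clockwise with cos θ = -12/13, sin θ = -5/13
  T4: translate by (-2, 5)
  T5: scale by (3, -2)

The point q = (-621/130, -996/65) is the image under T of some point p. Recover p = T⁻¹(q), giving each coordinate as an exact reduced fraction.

T1 = [-3/5 -4/5 0; 4/5 -3/5 0; 0 0 1]
T2·T1 = [-3/5 -4/5 -3; 4/5 -3/5 -6; 0 0 1]
T3·…·T1 = [56/65 33/65 6/13; -33/65 56/65 87/13; 0 0 1]
T4·…·T1 = [56/65 33/65 -20/13; -33/65 56/65 152/13; 0 0 1]
T5·…·T1 = [168/65 99/65 -60/13; 66/65 -112/65 -304/13; 0 0 1]
det M = -6; M⁻¹ = [56/195 33/130 472/65; 11/65 -28/65 -604/65; 0 0 1]
M⁻¹ · (-621/130, -996/65)ᵀ = (2, -7/2)ᵀ

p = (2, -7/2)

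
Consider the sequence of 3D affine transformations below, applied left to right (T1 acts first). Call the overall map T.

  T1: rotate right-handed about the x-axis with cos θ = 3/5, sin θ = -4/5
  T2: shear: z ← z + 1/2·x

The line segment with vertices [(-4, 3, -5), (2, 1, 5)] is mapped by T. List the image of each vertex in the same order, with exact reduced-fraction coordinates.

T1 rotate right-handed about the x-axis with cos θ = 3/5, sin θ = -4/5: (-4, 3, -5) → (-4, -11/5, -27/5); (2, 1, 5) → (2, 23/5, 11/5)
T2 shear: z ← z + 1/2·x: (-4, -11/5, -27/5) → (-4, -11/5, -37/5); (2, 23/5, 11/5) → (2, 23/5, 16/5)

image vertices: (-4, -11/5, -37/5), (2, 23/5, 16/5)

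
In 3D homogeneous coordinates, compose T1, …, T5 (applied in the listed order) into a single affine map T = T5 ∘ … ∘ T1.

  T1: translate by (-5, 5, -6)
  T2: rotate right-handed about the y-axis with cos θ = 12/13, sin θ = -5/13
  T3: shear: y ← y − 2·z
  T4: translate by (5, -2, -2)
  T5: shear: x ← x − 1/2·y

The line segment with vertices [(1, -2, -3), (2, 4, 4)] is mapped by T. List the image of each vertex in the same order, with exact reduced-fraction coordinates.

image vertices: (-145/26, 269/13, -154/13), (-7/2, 13, -5)

T1 translate by (-5, 5, -6): (1, -2, -3) → (-4, 3, -9); (2, 4, 4) → (-3, 9, -2)
T2 rotate right-handed about the y-axis with cos θ = 12/13, sin θ = -5/13: (-4, 3, -9) → (-3/13, 3, -128/13); (-3, 9, -2) → (-2, 9, -3)
T3 shear: y ← y − 2·z: (-3/13, 3, -128/13) → (-3/13, 295/13, -128/13); (-2, 9, -3) → (-2, 15, -3)
T4 translate by (5, -2, -2): (-3/13, 295/13, -128/13) → (62/13, 269/13, -154/13); (-2, 15, -3) → (3, 13, -5)
T5 shear: x ← x − 1/2·y: (62/13, 269/13, -154/13) → (-145/26, 269/13, -154/13); (3, 13, -5) → (-7/2, 13, -5)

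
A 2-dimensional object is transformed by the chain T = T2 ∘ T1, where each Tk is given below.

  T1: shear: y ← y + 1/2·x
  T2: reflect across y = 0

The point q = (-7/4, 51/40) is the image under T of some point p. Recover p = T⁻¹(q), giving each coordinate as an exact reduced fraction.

T1 = [1 0 0; 1/2 1 0; 0 0 1]
T2·T1 = [1 0 0; -1/2 -1 0; 0 0 1]
det M = -1; M⁻¹ = [1 0 0; -1/2 -1 0; 0 0 1]
M⁻¹ · (-7/4, 51/40)ᵀ = (-7/4, -2/5)ᵀ

p = (-7/4, -2/5)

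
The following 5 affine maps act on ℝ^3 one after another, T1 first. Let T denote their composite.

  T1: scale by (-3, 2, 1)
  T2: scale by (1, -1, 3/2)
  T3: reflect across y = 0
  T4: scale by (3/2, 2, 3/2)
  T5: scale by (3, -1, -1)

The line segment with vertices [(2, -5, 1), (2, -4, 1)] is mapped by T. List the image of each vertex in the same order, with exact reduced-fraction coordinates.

T1 scale by (-3, 2, 1): (2, -5, 1) → (-6, -10, 1); (2, -4, 1) → (-6, -8, 1)
T2 scale by (1, -1, 3/2): (-6, -10, 1) → (-6, 10, 3/2); (-6, -8, 1) → (-6, 8, 3/2)
T3 reflect across y = 0: (-6, 10, 3/2) → (-6, -10, 3/2); (-6, 8, 3/2) → (-6, -8, 3/2)
T4 scale by (3/2, 2, 3/2): (-6, -10, 3/2) → (-9, -20, 9/4); (-6, -8, 3/2) → (-9, -16, 9/4)
T5 scale by (3, -1, -1): (-9, -20, 9/4) → (-27, 20, -9/4); (-9, -16, 9/4) → (-27, 16, -9/4)

image vertices: (-27, 20, -9/4), (-27, 16, -9/4)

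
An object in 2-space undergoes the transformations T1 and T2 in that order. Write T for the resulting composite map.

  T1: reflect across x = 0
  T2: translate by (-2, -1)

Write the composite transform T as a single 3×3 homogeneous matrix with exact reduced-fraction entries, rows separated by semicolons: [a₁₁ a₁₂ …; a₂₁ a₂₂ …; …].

T = [-1 0 -2; 0 1 -1; 0 0 1]

T1 = [-1 0 0; 0 1 0; 0 0 1]
T2·T1 = [-1 0 -2; 0 1 -1; 0 0 1]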